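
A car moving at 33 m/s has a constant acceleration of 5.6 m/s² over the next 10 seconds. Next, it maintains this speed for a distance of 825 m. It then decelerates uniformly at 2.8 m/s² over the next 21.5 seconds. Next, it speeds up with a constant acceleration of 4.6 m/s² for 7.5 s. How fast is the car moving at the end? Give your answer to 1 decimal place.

63.3 m/s

Phase 1 (accelerating): v₀ = 33.0 m/s, a = 5.6 m/s².
v = v₀ + at = 33.0 + (5.6)(10) = 89.0 m/s
Δx = v₀t + ½at² = 33.0·10 + 0.5·5.6·10² = 610 m

Phase 2 (constant speed): v₀ = 89.0 m/s, a = 0 m/s².
Constant speed: t = d/v = 825/89.0 = 9.27 s

Phase 3 (decelerating): v₀ = 89.0 m/s, a = -2.8 m/s².
v = v₀ + at = 89.0 + (-2.8)(21.5) = 28.8 m/s
Δx = v₀t + ½at² = 89.0·21.5 + 0.5·-2.8·21.5² = 1270 m

Phase 4 (accelerating): v₀ = 28.8 m/s, a = 4.6 m/s².
v = v₀ + at = 28.8 + (4.6)(7.5) = 63.3 m/s
Δx = v₀t + ½at² = 28.8·7.5 + 0.5·4.6·7.5² = 345 m
Final speed = 63.3 m/s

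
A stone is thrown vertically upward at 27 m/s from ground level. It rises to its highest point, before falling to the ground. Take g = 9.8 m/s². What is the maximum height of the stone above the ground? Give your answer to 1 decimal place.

Phase 1 (rising): v₀ = 27.0 m/s, a = -9.8 m/s².
v = v₀ + at → t = (0 − 27.0) / -9.8 = 2.76 s
v² = v₀² + 2aΔx → Δx = (0² − 27.0²)/(2·-9.8) = 37.2 m
Maximum height = 37.2 m

37.2 m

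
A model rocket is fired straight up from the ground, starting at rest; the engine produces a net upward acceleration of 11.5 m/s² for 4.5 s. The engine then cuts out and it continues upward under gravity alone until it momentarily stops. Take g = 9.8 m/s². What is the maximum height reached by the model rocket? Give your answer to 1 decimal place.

253.1 m

Phase 1 (powered ascent): v₀ = 0 m/s, a = 11.5 m/s².
v = v₀ + at = 0 + (11.5)(4.5) = 51.8 m/s
Δx = v₀t + ½at² = 0·4.5 + 0.5·11.5·4.5² = 116 m

Phase 2 (coasting upward): v₀ = 51.8 m/s, a = -9.8 m/s².
v = v₀ + at → t = (0 − 51.8) / -9.8 = 5.28 s
v² = v₀² + 2aΔx → Δx = (0² − 51.8²)/(2·-9.8) = 137 m
Maximum height = 116 + 137 = 253 m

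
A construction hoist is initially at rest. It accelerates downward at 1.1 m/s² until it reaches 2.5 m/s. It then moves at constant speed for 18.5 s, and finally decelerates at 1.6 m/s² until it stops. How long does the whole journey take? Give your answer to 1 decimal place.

22.3 s

Phase 1 (accelerating): v₀ = 0 m/s, a = 1.1 m/s².
v = v₀ + at → t = (2.5 − 0) / 1.1 = 2.27 s
v² = v₀² + 2aΔx → Δx = (2.5² − 0²)/(2·1.1) = 2.84 m

Phase 2 (constant speed): v₀ = 2.50 m/s, a = 0 m/s².
v = v₀ + at = 2.50 + (0)(18.5) = 2.50 m/s
Δx = v₀t + ½at² = 2.50·18.5 + 0.5·0·18.5² = 46.2 m

Phase 3 (decelerating): v₀ = 2.50 m/s, a = -1.6 m/s².
v = v₀ + at → t = (0 − 2.50) / -1.6 = 1.56 s
v² = v₀² + 2aΔx → Δx = (0² − 2.50²)/(2·-1.6) = 1.95 m
Total time = 2.27 + 18.5 + 1.56 = 22.3 s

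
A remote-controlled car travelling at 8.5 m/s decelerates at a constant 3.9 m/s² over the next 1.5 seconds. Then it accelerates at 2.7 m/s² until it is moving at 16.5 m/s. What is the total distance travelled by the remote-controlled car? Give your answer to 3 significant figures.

Phase 1 (decelerating): v₀ = 8.50 m/s, a = -3.9 m/s².
v = v₀ + at = 8.50 + (-3.9)(1.5) = 2.65 m/s
Δx = v₀t + ½at² = 8.50·1.5 + 0.5·-3.9·1.5² = 8.36 m

Phase 2 (accelerating): v₀ = 2.65 m/s, a = 2.7 m/s².
v = v₀ + at → t = (16.5 − 2.65) / 2.7 = 5.13 s
v² = v₀² + 2aΔx → Δx = (16.5² − 2.65²)/(2·2.7) = 49.1 m
Total distance = 8.36 + 49.1 = 57.5 m

57.5 m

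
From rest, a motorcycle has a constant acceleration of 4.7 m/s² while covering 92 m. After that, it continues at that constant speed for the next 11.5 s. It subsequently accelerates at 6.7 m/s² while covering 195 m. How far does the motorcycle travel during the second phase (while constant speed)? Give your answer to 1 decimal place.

338.2 m

Phase 1 (accelerating): v₀ = 0 m/s, a = 4.7 m/s².
v² = v₀² + 2aΔx = 0² + 2·4.7·92 = 865 → v = 29.4 m/s
t = (v − v₀)/a = (29.4 − 0)/4.7 = 6.26 s

Phase 2 (constant speed): v₀ = 29.4 m/s, a = 0 m/s².
v = v₀ + at = 29.4 + (0)(11.5) = 29.4 m/s
Δx = v₀t + ½at² = 29.4·11.5 + 0.5·0·11.5² = 338 m
Distance in phase 2 = 338 m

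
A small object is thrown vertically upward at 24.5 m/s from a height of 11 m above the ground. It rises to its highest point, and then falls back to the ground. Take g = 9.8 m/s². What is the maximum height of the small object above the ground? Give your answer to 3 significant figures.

Phase 1 (rising): v₀ = 24.5 m/s, a = -9.8 m/s².
v = v₀ + at → t = (0 − 24.5) / -9.8 = 2.50 s
v² = v₀² + 2aΔx → Δx = (0² − 24.5²)/(2·-9.8) = 30.6 m
Maximum height = 11 + 30.6 = 41.6 m

41.6 m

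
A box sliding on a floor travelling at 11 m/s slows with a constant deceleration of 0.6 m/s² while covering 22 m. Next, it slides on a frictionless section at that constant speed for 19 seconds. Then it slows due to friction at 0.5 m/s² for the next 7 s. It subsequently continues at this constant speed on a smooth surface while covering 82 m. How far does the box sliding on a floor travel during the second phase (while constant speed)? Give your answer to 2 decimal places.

Phase 1 (decelerating): v₀ = 11.0 m/s, a = -0.6 m/s².
v² = v₀² + 2aΔx = 11.0² + 2·-0.6·22 = 94.6 → v = 9.73 m/s
t = (v − v₀)/a = (9.73 − 11.0)/-0.6 = 2.12 s

Phase 2 (constant speed): v₀ = 9.73 m/s, a = 0 m/s².
v = v₀ + at = 9.73 + (0)(19) = 9.73 m/s
Δx = v₀t + ½at² = 9.73·19 + 0.5·0·19² = 185 m
Distance in phase 2 = 185 m

184.80 m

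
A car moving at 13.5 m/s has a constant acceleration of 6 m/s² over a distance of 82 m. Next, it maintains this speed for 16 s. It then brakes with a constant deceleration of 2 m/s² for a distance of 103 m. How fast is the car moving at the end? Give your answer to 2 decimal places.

27.46 m/s

Phase 1 (accelerating): v₀ = 13.5 m/s, a = 6 m/s².
v² = v₀² + 2aΔx = 13.5² + 2·6·82 = 1170 → v = 34.2 m/s
t = (v − v₀)/a = (34.2 − 13.5)/6 = 3.44 s

Phase 2 (constant speed): v₀ = 34.2 m/s, a = 0 m/s².
v = v₀ + at = 34.2 + (0)(16) = 34.2 m/s
Δx = v₀t + ½at² = 34.2·16 + 0.5·0·16² = 546 m

Phase 3 (decelerating): v₀ = 34.2 m/s, a = -2 m/s².
v² = v₀² + 2aΔx = 34.2² + 2·-2·103 = 754 → v = 27.5 m/s
t = (v − v₀)/a = (27.5 − 34.2)/-2 = 3.34 s
Final speed = 27.5 m/s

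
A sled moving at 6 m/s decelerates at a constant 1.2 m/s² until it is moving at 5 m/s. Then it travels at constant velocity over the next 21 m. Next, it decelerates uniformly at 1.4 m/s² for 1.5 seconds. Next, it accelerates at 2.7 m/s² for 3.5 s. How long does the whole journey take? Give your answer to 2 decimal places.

10.03 s

Phase 1 (decelerating): v₀ = 6.00 m/s, a = -1.2 m/s².
v = v₀ + at → t = (5 − 6.00) / -1.2 = 0.833 s
v² = v₀² + 2aΔx → Δx = (5² − 6.00²)/(2·-1.2) = 4.58 m

Phase 2 (constant speed): v₀ = 5.00 m/s, a = 0 m/s².
Constant speed: t = d/v = 21/5.00 = 4.20 s

Phase 3 (decelerating): v₀ = 5.00 m/s, a = -1.4 m/s².
v = v₀ + at = 5.00 + (-1.4)(1.5) = 2.90 m/s
Δx = v₀t + ½at² = 5.00·1.5 + 0.5·-1.4·1.5² = 5.93 m

Phase 4 (accelerating): v₀ = 2.90 m/s, a = 2.7 m/s².
v = v₀ + at = 2.90 + (2.7)(3.5) = 12.4 m/s
Δx = v₀t + ½at² = 2.90·3.5 + 0.5·2.7·3.5² = 26.7 m
Total time = 0.833 + 4.20 + 1.50 + 3.50 = 10.0 s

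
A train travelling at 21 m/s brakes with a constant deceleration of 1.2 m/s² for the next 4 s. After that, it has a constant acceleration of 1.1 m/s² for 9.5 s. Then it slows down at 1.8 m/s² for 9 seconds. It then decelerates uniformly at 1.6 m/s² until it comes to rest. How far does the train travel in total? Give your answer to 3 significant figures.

479 m

Phase 1 (decelerating): v₀ = 21.0 m/s, a = -1.2 m/s².
v = v₀ + at = 21.0 + (-1.2)(4) = 16.2 m/s
Δx = v₀t + ½at² = 21.0·4 + 0.5·-1.2·4² = 74.4 m

Phase 2 (accelerating): v₀ = 16.2 m/s, a = 1.1 m/s².
v = v₀ + at = 16.2 + (1.1)(9.5) = 26.6 m/s
Δx = v₀t + ½at² = 16.2·9.5 + 0.5·1.1·9.5² = 204 m

Phase 3 (decelerating): v₀ = 26.6 m/s, a = -1.8 m/s².
v = v₀ + at = 26.6 + (-1.8)(9) = 10.4 m/s
Δx = v₀t + ½at² = 26.6·9 + 0.5·-1.8·9² = 167 m

Phase 4 (decelerating): v₀ = 10.4 m/s, a = -1.6 m/s².
v = v₀ + at → t = (0 − 10.4) / -1.6 = 6.53 s
v² = v₀² + 2aΔx → Δx = (0² − 10.4²)/(2·-1.6) = 34.1 m
Total distance = 74.4 + 204 + 167 + 34.1 = 479 m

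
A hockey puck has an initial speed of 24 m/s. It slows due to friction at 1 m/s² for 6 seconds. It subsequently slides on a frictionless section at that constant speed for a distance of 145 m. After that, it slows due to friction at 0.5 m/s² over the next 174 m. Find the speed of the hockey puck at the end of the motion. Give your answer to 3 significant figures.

Phase 1 (decelerating): v₀ = 24.0 m/s, a = -1 m/s².
v = v₀ + at = 24.0 + (-1)(6) = 18.0 m/s
Δx = v₀t + ½at² = 24.0·6 + 0.5·-1·6² = 126 m

Phase 2 (constant speed): v₀ = 18.0 m/s, a = 0 m/s².
Constant speed: t = d/v = 145/18.0 = 8.06 s

Phase 3 (decelerating): v₀ = 18.0 m/s, a = -0.5 m/s².
v² = v₀² + 2aΔx = 18.0² + 2·-0.5·174 = 150 → v = 12.2 m/s
t = (v − v₀)/a = (12.2 − 18.0)/-0.5 = 11.5 s
Final speed = 12.2 m/s

12.2 m/s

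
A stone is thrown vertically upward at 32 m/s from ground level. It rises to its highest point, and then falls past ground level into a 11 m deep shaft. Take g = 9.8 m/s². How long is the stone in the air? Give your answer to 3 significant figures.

6.86 s

Phase 1 (rising): v₀ = 32.0 m/s, a = -9.8 m/s².
v = v₀ + at → t = (0 − 32.0) / -9.8 = 3.27 s
v² = v₀² + 2aΔx → Δx = (0² − 32.0²)/(2·-9.8) = 52.2 m

Phase 2 (falling): v₀ = 0 m/s, a = -9.8 m/s².
Falls 63.2 m from rest: t = √(2·63.2/9.8) = 3.59 s; v = g·t = 35.2 m/s.
Total time = 3.27 + 3.59 = 6.86 s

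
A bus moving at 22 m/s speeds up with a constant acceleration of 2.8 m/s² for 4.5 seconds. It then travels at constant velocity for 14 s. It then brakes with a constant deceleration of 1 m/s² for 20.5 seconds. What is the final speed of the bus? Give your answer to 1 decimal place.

Phase 1 (accelerating): v₀ = 22.0 m/s, a = 2.8 m/s².
v = v₀ + at = 22.0 + (2.8)(4.5) = 34.6 m/s
Δx = v₀t + ½at² = 22.0·4.5 + 0.5·2.8·4.5² = 127 m

Phase 2 (constant speed): v₀ = 34.6 m/s, a = 0 m/s².
v = v₀ + at = 34.6 + (0)(14) = 34.6 m/s
Δx = v₀t + ½at² = 34.6·14 + 0.5·0·14² = 484 m

Phase 3 (decelerating): v₀ = 34.6 m/s, a = -1 m/s².
v = v₀ + at = 34.6 + (-1)(20.5) = 14.1 m/s
Δx = v₀t + ½at² = 34.6·20.5 + 0.5·-1·20.5² = 499 m
Final speed = 14.1 m/s

14.1 m/s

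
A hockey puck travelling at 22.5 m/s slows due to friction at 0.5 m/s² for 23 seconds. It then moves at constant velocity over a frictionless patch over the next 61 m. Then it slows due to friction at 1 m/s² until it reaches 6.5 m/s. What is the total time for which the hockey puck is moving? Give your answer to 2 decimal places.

33.05 s

Phase 1 (decelerating): v₀ = 22.5 m/s, a = -0.5 m/s².
v = v₀ + at = 22.5 + (-0.5)(23) = 11.0 m/s
Δx = v₀t + ½at² = 22.5·23 + 0.5·-0.5·23² = 385 m

Phase 2 (constant speed): v₀ = 11.0 m/s, a = 0 m/s².
Constant speed: t = d/v = 61/11.0 = 5.55 s

Phase 3 (decelerating): v₀ = 11.0 m/s, a = -1 m/s².
v = v₀ + at → t = (6.5 − 11.0) / -1 = 4.50 s
v² = v₀² + 2aΔx → Δx = (6.5² − 11.0²)/(2·-1) = 39.4 m
Total time = 23.0 + 5.55 + 4.50 = 33.0 s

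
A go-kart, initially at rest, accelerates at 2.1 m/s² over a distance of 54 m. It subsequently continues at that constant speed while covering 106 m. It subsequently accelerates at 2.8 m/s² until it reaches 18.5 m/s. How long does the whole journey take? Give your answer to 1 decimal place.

15.4 s

Phase 1 (accelerating): v₀ = 0 m/s, a = 2.1 m/s².
v² = v₀² + 2aΔx = 0² + 2·2.1·54 = 227 → v = 15.1 m/s
t = (v − v₀)/a = (15.1 − 0)/2.1 = 7.17 s

Phase 2 (constant speed): v₀ = 15.1 m/s, a = 0 m/s².
Constant speed: t = d/v = 106/15.1 = 7.04 s

Phase 3 (accelerating): v₀ = 15.1 m/s, a = 2.8 m/s².
v = v₀ + at → t = (18.5 − 15.1) / 2.8 = 1.23 s
v² = v₀² + 2aΔx → Δx = (18.5² − 15.1²)/(2·2.8) = 20.6 m
Total time = 7.17 + 7.04 + 1.23 = 15.4 s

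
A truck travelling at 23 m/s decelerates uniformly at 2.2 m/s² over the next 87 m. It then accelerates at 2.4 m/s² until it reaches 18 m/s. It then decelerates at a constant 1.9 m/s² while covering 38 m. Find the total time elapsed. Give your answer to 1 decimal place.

9.8 s

Phase 1 (decelerating): v₀ = 23.0 m/s, a = -2.2 m/s².
v² = v₀² + 2aΔx = 23.0² + 2·-2.2·87 = 146 → v = 12.1 m/s
t = (v − v₀)/a = (12.1 − 23.0)/-2.2 = 4.96 s

Phase 2 (accelerating): v₀ = 12.1 m/s, a = 2.4 m/s².
v = v₀ + at → t = (18 − 12.1) / 2.4 = 2.46 s
v² = v₀² + 2aΔx → Δx = (18² − 12.1²)/(2·2.4) = 37.0 m

Phase 3 (decelerating): v₀ = 18.0 m/s, a = -1.9 m/s².
v² = v₀² + 2aΔx = 18.0² + 2·-1.9·38 = 180 → v = 13.4 m/s
t = (v − v₀)/a = (13.4 − 18.0)/-1.9 = 2.42 s
Total time = 4.96 + 2.46 + 2.42 = 9.84 s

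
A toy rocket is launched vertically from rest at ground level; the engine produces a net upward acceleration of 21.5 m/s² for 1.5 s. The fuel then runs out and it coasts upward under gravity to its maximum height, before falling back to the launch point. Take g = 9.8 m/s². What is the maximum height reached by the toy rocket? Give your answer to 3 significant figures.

Phase 1 (powered ascent): v₀ = 0 m/s, a = 21.5 m/s².
v = v₀ + at = 0 + (21.5)(1.5) = 32.2 m/s
Δx = v₀t + ½at² = 0·1.5 + 0.5·21.5·1.5² = 24.2 m

Phase 2 (coasting upward): v₀ = 32.2 m/s, a = -9.8 m/s².
v = v₀ + at → t = (0 − 32.2) / -9.8 = 3.29 s
v² = v₀² + 2aΔx → Δx = (0² − 32.2²)/(2·-9.8) = 53.1 m
Maximum height = 24.2 + 53.1 = 77.3 m

77.3 m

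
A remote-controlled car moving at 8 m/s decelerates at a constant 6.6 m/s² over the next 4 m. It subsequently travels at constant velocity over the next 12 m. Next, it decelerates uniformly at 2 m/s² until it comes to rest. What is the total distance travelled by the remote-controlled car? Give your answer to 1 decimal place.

18.8 m

Phase 1 (decelerating): v₀ = 8.00 m/s, a = -6.6 m/s².
v² = v₀² + 2aΔx = 8.00² + 2·-6.6·4 = 11.2 → v = 3.35 m/s
t = (v − v₀)/a = (3.35 − 8.00)/-6.6 = 0.705 s

Phase 2 (constant speed): v₀ = 3.35 m/s, a = 0 m/s².
Constant speed: t = d/v = 12/3.35 = 3.59 s

Phase 3 (decelerating): v₀ = 3.35 m/s, a = -2 m/s².
v = v₀ + at → t = (0 − 3.35) / -2 = 1.67 s
v² = v₀² + 2aΔx → Δx = (0² − 3.35²)/(2·-2) = 2.80 m
Total distance = 4.00 + 12.0 + 2.80 = 18.8 m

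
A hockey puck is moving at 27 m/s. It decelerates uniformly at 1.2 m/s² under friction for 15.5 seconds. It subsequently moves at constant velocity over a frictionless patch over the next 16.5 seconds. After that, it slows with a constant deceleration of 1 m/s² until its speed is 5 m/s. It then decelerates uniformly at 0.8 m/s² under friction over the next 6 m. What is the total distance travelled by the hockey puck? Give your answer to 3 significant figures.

442 m

Phase 1 (decelerating): v₀ = 27.0 m/s, a = -1.2 m/s².
v = v₀ + at = 27.0 + (-1.2)(15.5) = 8.40 m/s
Δx = v₀t + ½at² = 27.0·15.5 + 0.5·-1.2·15.5² = 274 m

Phase 2 (constant speed): v₀ = 8.40 m/s, a = 0 m/s².
v = v₀ + at = 8.40 + (0)(16.5) = 8.40 m/s
Δx = v₀t + ½at² = 8.40·16.5 + 0.5·0·16.5² = 139 m

Phase 3 (decelerating): v₀ = 8.40 m/s, a = -1 m/s².
v = v₀ + at → t = (5 − 8.40) / -1 = 3.40 s
v² = v₀² + 2aΔx → Δx = (5² − 8.40²)/(2·-1) = 22.8 m

Phase 4 (decelerating): v₀ = 5.00 m/s, a = -0.8 m/s².
v² = v₀² + 2aΔx = 5.00² + 2·-0.8·6 = 15.4 → v = 3.92 m/s
t = (v − v₀)/a = (3.92 − 5.00)/-0.8 = 1.34 s
Total distance = 274 + 139 + 22.8 + 6.00 = 442 m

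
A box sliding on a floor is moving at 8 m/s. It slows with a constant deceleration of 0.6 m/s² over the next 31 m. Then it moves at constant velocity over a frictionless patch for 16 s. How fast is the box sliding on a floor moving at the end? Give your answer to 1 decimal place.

Phase 1 (decelerating): v₀ = 8.00 m/s, a = -0.6 m/s².
v² = v₀² + 2aΔx = 8.00² + 2·-0.6·31 = 26.8 → v = 5.18 m/s
t = (v − v₀)/a = (5.18 − 8.00)/-0.6 = 4.71 s

Phase 2 (constant speed): v₀ = 5.18 m/s, a = 0 m/s².
v = v₀ + at = 5.18 + (0)(16) = 5.18 m/s
Δx = v₀t + ½at² = 5.18·16 + 0.5·0·16² = 82.8 m
Final speed = 5.18 m/s

5.2 m/s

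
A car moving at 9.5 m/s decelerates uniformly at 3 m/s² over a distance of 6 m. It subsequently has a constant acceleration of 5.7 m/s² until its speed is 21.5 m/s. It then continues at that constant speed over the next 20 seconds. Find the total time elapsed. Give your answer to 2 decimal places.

23.19 s

Phase 1 (decelerating): v₀ = 9.50 m/s, a = -3 m/s².
v² = v₀² + 2aΔx = 9.50² + 2·-3·6 = 54.2 → v = 7.37 m/s
t = (v − v₀)/a = (7.37 − 9.50)/-3 = 0.712 s

Phase 2 (accelerating): v₀ = 7.37 m/s, a = 5.7 m/s².
v = v₀ + at → t = (21.5 − 7.37) / 5.7 = 2.48 s
v² = v₀² + 2aΔx → Δx = (21.5² − 7.37²)/(2·5.7) = 35.8 m

Phase 3 (constant speed): v₀ = 21.5 m/s, a = 0 m/s².
v = v₀ + at = 21.5 + (0)(20) = 21.5 m/s
Δx = v₀t + ½at² = 21.5·20 + 0.5·0·20² = 430 m
Total time = 0.712 + 2.48 + 20.0 = 23.2 s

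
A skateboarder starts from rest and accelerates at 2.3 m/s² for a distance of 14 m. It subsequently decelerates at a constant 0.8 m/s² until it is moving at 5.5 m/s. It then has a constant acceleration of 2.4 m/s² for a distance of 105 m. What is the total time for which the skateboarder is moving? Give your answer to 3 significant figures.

14.0 s

Phase 1 (accelerating): v₀ = 0 m/s, a = 2.3 m/s².
v² = v₀² + 2aΔx = 0² + 2·2.3·14 = 64.4 → v = 8.02 m/s
t = (v − v₀)/a = (8.02 − 0)/2.3 = 3.49 s

Phase 2 (decelerating): v₀ = 8.02 m/s, a = -0.8 m/s².
v = v₀ + at → t = (5.5 − 8.02) / -0.8 = 3.16 s
v² = v₀² + 2aΔx → Δx = (5.5² − 8.02²)/(2·-0.8) = 21.3 m

Phase 3 (accelerating): v₀ = 5.50 m/s, a = 2.4 m/s².
v² = v₀² + 2aΔx = 5.50² + 2·2.4·105 = 534 → v = 23.1 m/s
t = (v − v₀)/a = (23.1 − 5.50)/2.4 = 7.34 s
Total time = 3.49 + 3.16 + 7.34 = 14.0 s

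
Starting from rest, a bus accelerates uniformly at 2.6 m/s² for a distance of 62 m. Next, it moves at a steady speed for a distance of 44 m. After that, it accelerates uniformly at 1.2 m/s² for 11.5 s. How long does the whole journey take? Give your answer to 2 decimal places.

20.86 s

Phase 1 (accelerating): v₀ = 0 m/s, a = 2.6 m/s².
v² = v₀² + 2aΔx = 0² + 2·2.6·62 = 322 → v = 18.0 m/s
t = (v − v₀)/a = (18.0 − 0)/2.6 = 6.91 s

Phase 2 (constant speed): v₀ = 18.0 m/s, a = 0 m/s².
Constant speed: t = d/v = 44/18.0 = 2.45 s

Phase 3 (accelerating): v₀ = 18.0 m/s, a = 1.2 m/s².
v = v₀ + at = 18.0 + (1.2)(11.5) = 31.8 m/s
Δx = v₀t + ½at² = 18.0·11.5 + 0.5·1.2·11.5² = 286 m
Total time = 6.91 + 2.45 + 11.5 = 20.9 s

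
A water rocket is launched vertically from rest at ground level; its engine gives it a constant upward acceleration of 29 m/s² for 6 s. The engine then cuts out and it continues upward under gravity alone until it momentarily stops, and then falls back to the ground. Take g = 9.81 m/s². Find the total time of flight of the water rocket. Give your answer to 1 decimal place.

44.3 s

Phase 1 (powered ascent): v₀ = 0 m/s, a = 29 m/s².
v = v₀ + at = 0 + (29)(6) = 174 m/s
Δx = v₀t + ½at² = 0·6 + 0.5·29·6² = 522 m

Phase 2 (coasting upward): v₀ = 174 m/s, a = -9.81 m/s².
v = v₀ + at → t = (0 − 174) / -9.81 = 17.7 s
v² = v₀² + 2aΔx → Δx = (0² − 174²)/(2·-9.81) = 1540 m

Phase 3 (free fall): v₀ = 0 m/s, a = -9.81 m/s².
Falls 2070 m from rest: t = √(2·2070/9.81) = 20.5 s; v = g·t = 201 m/s.
Total time = 6.00 + 17.7 + 20.5 = 44.3 s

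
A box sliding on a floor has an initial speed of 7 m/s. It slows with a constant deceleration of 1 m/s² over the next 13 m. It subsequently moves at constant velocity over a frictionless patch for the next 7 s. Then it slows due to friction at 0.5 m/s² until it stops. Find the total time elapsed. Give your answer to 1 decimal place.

18.8 s

Phase 1 (decelerating): v₀ = 7.00 m/s, a = -1 m/s².
v² = v₀² + 2aΔx = 7.00² + 2·-1·13 = 23.0 → v = 4.80 m/s
t = (v − v₀)/a = (4.80 − 7.00)/-1 = 2.20 s

Phase 2 (constant speed): v₀ = 4.80 m/s, a = 0 m/s².
v = v₀ + at = 4.80 + (0)(7) = 4.80 m/s
Δx = v₀t + ½at² = 4.80·7 + 0.5·0·7² = 33.6 m

Phase 3 (decelerating): v₀ = 4.80 m/s, a = -0.5 m/s².
v = v₀ + at → t = (0 − 4.80) / -0.5 = 9.59 s
v² = v₀² + 2aΔx → Δx = (0² − 4.80²)/(2·-0.5) = 23.0 m
Total time = 2.20 + 7.00 + 9.59 = 18.8 s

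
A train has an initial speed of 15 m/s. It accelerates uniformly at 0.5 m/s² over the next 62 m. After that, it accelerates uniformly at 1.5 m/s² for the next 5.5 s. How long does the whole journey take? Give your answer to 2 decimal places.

9.38 s

Phase 1 (accelerating): v₀ = 15.0 m/s, a = 0.5 m/s².
v² = v₀² + 2aΔx = 15.0² + 2·0.5·62 = 287 → v = 16.9 m/s
t = (v − v₀)/a = (16.9 − 15.0)/0.5 = 3.88 s

Phase 2 (accelerating): v₀ = 16.9 m/s, a = 1.5 m/s².
v = v₀ + at = 16.9 + (1.5)(5.5) = 25.2 m/s
Δx = v₀t + ½at² = 16.9·5.5 + 0.5·1.5·5.5² = 116 m
Total time = 3.88 + 5.50 = 9.38 s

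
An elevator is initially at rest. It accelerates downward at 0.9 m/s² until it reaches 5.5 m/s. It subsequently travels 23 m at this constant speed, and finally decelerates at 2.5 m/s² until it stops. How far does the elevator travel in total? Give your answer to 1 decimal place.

Phase 1 (accelerating): v₀ = 0 m/s, a = 0.9 m/s².
v = v₀ + at → t = (5.5 − 0) / 0.9 = 6.11 s
v² = v₀² + 2aΔx → Δx = (5.5² − 0²)/(2·0.9) = 16.8 m

Phase 2 (constant speed): v₀ = 5.50 m/s, a = 0 m/s².
Constant speed: t = d/v = 23/5.50 = 4.18 s

Phase 3 (decelerating): v₀ = 5.50 m/s, a = -2.5 m/s².
v = v₀ + at → t = (0 − 5.50) / -2.5 = 2.20 s
v² = v₀² + 2aΔx → Δx = (0² − 5.50²)/(2·-2.5) = 6.05 m
Total distance = 16.8 + 23.0 + 6.05 = 45.9 m

45.9 m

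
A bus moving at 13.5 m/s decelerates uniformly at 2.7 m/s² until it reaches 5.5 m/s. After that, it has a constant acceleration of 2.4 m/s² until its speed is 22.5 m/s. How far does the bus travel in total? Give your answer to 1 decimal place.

127.3 m

Phase 1 (decelerating): v₀ = 13.5 m/s, a = -2.7 m/s².
v = v₀ + at → t = (5.5 − 13.5) / -2.7 = 2.96 s
v² = v₀² + 2aΔx → Δx = (5.5² − 13.5²)/(2·-2.7) = 28.1 m

Phase 2 (accelerating): v₀ = 5.50 m/s, a = 2.4 m/s².
v = v₀ + at → t = (22.5 − 5.50) / 2.4 = 7.08 s
v² = v₀² + 2aΔx → Δx = (22.5² − 5.50²)/(2·2.4) = 99.2 m
Total distance = 28.1 + 99.2 = 127 m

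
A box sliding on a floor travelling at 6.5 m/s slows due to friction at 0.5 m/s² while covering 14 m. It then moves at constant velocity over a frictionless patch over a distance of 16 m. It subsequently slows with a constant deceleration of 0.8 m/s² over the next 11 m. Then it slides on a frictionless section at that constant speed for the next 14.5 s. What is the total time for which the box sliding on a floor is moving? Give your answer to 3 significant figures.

22.4 s

Phase 1 (decelerating): v₀ = 6.50 m/s, a = -0.5 m/s².
v² = v₀² + 2aΔx = 6.50² + 2·-0.5·14 = 28.2 → v = 5.32 m/s
t = (v − v₀)/a = (5.32 − 6.50)/-0.5 = 2.37 s

Phase 2 (constant speed): v₀ = 5.32 m/s, a = 0 m/s².
Constant speed: t = d/v = 16/5.32 = 3.01 s

Phase 3 (decelerating): v₀ = 5.32 m/s, a = -0.8 m/s².
v² = v₀² + 2aΔx = 5.32² + 2·-0.8·11 = 10.7 → v = 3.26 m/s
t = (v − v₀)/a = (3.26 − 5.32)/-0.8 = 2.56 s

Phase 4 (constant speed): v₀ = 3.26 m/s, a = 0 m/s².
v = v₀ + at = 3.26 + (0)(14.5) = 3.26 m/s
Δx = v₀t + ½at² = 3.26·14.5 + 0.5·0·14.5² = 47.3 m
Total time = 2.37 + 3.01 + 2.56 + 14.5 = 22.4 s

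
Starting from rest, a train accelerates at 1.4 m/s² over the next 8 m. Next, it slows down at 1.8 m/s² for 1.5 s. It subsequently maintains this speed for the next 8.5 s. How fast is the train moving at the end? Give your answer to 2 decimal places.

Phase 1 (accelerating): v₀ = 0 m/s, a = 1.4 m/s².
v² = v₀² + 2aΔx = 0² + 2·1.4·8 = 22.4 → v = 4.73 m/s
t = (v − v₀)/a = (4.73 − 0)/1.4 = 3.38 s

Phase 2 (decelerating): v₀ = 4.73 m/s, a = -1.8 m/s².
v = v₀ + at = 4.73 + (-1.8)(1.5) = 2.03 m/s
Δx = v₀t + ½at² = 4.73·1.5 + 0.5·-1.8·1.5² = 5.07 m

Phase 3 (constant speed): v₀ = 2.03 m/s, a = 0 m/s².
v = v₀ + at = 2.03 + (0)(8.5) = 2.03 m/s
Δx = v₀t + ½at² = 2.03·8.5 + 0.5·0·8.5² = 17.3 m
Final speed = 2.03 m/s

2.03 m/s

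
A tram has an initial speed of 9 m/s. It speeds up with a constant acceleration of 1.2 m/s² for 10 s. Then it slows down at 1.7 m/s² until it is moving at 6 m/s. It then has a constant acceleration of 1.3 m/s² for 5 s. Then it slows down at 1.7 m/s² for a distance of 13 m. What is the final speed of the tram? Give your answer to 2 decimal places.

Phase 1 (accelerating): v₀ = 9.00 m/s, a = 1.2 m/s².
v = v₀ + at = 9.00 + (1.2)(10) = 21.0 m/s
Δx = v₀t + ½at² = 9.00·10 + 0.5·1.2·10² = 150 m

Phase 2 (decelerating): v₀ = 21.0 m/s, a = -1.7 m/s².
v = v₀ + at → t = (6 − 21.0) / -1.7 = 8.82 s
v² = v₀² + 2aΔx → Δx = (6² − 21.0²)/(2·-1.7) = 119 m

Phase 3 (accelerating): v₀ = 6.00 m/s, a = 1.3 m/s².
v = v₀ + at = 6.00 + (1.3)(5) = 12.5 m/s
Δx = v₀t + ½at² = 6.00·5 + 0.5·1.3·5² = 46.2 m

Phase 4 (decelerating): v₀ = 12.5 m/s, a = -1.7 m/s².
v² = v₀² + 2aΔx = 12.5² + 2·-1.7·13 = 112 → v = 10.6 m/s
t = (v − v₀)/a = (10.6 − 12.5)/-1.7 = 1.13 s
Final speed = 10.6 m/s

10.59 m/s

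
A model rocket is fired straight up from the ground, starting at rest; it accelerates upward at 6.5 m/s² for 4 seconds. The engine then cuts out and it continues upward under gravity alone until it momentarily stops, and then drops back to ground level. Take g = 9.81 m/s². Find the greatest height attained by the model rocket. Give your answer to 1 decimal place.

Phase 1 (powered ascent): v₀ = 0 m/s, a = 6.5 m/s².
v = v₀ + at = 0 + (6.5)(4) = 26.0 m/s
Δx = v₀t + ½at² = 0·4 + 0.5·6.5·4² = 52.0 m

Phase 2 (coasting upward): v₀ = 26.0 m/s, a = -9.81 m/s².
v = v₀ + at → t = (0 − 26.0) / -9.81 = 2.65 s
v² = v₀² + 2aΔx → Δx = (0² − 26.0²)/(2·-9.81) = 34.5 m
Maximum height = 52.0 + 34.5 = 86.5 m

86.5 m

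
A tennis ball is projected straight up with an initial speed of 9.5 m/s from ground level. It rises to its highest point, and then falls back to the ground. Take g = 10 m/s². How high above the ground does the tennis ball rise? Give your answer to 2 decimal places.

Phase 1 (rising): v₀ = 9.50 m/s, a = -10 m/s².
v = v₀ + at → t = (0 − 9.50) / -10 = 0.950 s
v² = v₀² + 2aΔx → Δx = (0² − 9.50²)/(2·-10) = 4.51 m
Maximum height = 4.51 m

4.51 m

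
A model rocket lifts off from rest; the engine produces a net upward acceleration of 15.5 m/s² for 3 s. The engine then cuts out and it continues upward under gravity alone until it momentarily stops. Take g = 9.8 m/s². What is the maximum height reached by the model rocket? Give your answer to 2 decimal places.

Phase 1 (powered ascent): v₀ = 0 m/s, a = 15.5 m/s².
v = v₀ + at = 0 + (15.5)(3) = 46.5 m/s
Δx = v₀t + ½at² = 0·3 + 0.5·15.5·3² = 69.8 m

Phase 2 (coasting upward): v₀ = 46.5 m/s, a = -9.8 m/s².
v = v₀ + at → t = (0 − 46.5) / -9.8 = 4.74 s
v² = v₀² + 2aΔx → Δx = (0² − 46.5²)/(2·-9.8) = 110 m
Maximum height = 69.8 + 110 = 180 m

180.07 m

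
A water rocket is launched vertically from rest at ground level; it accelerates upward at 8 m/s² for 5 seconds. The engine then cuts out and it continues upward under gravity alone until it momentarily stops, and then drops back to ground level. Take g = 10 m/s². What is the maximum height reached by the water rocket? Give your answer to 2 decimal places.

180.00 m

Phase 1 (powered ascent): v₀ = 0 m/s, a = 8 m/s².
v = v₀ + at = 0 + (8)(5) = 40.0 m/s
Δx = v₀t + ½at² = 0·5 + 0.5·8·5² = 100 m

Phase 2 (coasting upward): v₀ = 40.0 m/s, a = -10 m/s².
v = v₀ + at → t = (0 − 40.0) / -10 = 4.00 s
v² = v₀² + 2aΔx → Δx = (0² − 40.0²)/(2·-10) = 80.0 m
Maximum height = 100 + 80.0 = 180 m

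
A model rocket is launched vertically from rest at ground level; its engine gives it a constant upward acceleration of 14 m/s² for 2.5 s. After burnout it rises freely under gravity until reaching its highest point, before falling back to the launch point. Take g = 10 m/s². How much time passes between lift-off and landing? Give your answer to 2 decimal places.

Phase 1 (powered ascent): v₀ = 0 m/s, a = 14 m/s².
v = v₀ + at = 0 + (14)(2.5) = 35.0 m/s
Δx = v₀t + ½at² = 0·2.5 + 0.5·14·2.5² = 43.8 m

Phase 2 (coasting upward): v₀ = 35.0 m/s, a = -10 m/s².
v = v₀ + at → t = (0 − 35.0) / -10 = 3.50 s
v² = v₀² + 2aΔx → Δx = (0² − 35.0²)/(2·-10) = 61.2 m

Phase 3 (free fall): v₀ = 0 m/s, a = -10 m/s².
Falls 105 m from rest: t = √(2·105/10) = 4.58 s; v = g·t = 45.8 m/s.
Total time = 2.50 + 3.50 + 4.58 = 10.6 s

10.58 s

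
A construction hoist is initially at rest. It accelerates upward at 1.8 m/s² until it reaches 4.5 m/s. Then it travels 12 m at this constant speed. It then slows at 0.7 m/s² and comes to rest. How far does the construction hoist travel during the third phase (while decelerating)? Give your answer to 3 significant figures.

14.5 m

Phase 1 (accelerating): v₀ = 0 m/s, a = 1.8 m/s².
v = v₀ + at → t = (4.5 − 0) / 1.8 = 2.50 s
v² = v₀² + 2aΔx → Δx = (4.5² − 0²)/(2·1.8) = 5.62 m

Phase 2 (constant speed): v₀ = 4.50 m/s, a = 0 m/s².
Constant speed: t = d/v = 12/4.50 = 2.67 s

Phase 3 (decelerating): v₀ = 4.50 m/s, a = -0.7 m/s².
v = v₀ + at → t = (0 − 4.50) / -0.7 = 6.43 s
v² = v₀² + 2aΔx → Δx = (0² − 4.50²)/(2·-0.7) = 14.5 m
Distance in phase 3 = 14.5 m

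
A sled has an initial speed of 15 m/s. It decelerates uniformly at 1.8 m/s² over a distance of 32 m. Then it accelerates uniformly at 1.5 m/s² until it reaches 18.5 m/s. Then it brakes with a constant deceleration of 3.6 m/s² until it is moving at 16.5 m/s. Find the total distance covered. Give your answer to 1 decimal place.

119.2 m

Phase 1 (decelerating): v₀ = 15.0 m/s, a = -1.8 m/s².
v² = v₀² + 2aΔx = 15.0² + 2·-1.8·32 = 110 → v = 10.5 m/s
t = (v − v₀)/a = (10.5 − 15.0)/-1.8 = 2.51 s

Phase 2 (accelerating): v₀ = 10.5 m/s, a = 1.5 m/s².
v = v₀ + at → t = (18.5 − 10.5) / 1.5 = 5.35 s
v² = v₀² + 2aΔx → Δx = (18.5² − 10.5²)/(2·1.5) = 77.5 m

Phase 3 (decelerating): v₀ = 18.5 m/s, a = -3.6 m/s².
v = v₀ + at → t = (16.5 − 18.5) / -3.6 = 0.556 s
v² = v₀² + 2aΔx → Δx = (16.5² − 18.5²)/(2·-3.6) = 9.72 m
Total distance = 32.0 + 77.5 + 9.72 = 119 m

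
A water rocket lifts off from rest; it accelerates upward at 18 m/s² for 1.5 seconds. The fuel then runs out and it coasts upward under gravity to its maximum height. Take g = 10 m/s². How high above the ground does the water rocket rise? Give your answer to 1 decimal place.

Phase 1 (powered ascent): v₀ = 0 m/s, a = 18 m/s².
v = v₀ + at = 0 + (18)(1.5) = 27.0 m/s
Δx = v₀t + ½at² = 0·1.5 + 0.5·18·1.5² = 20.2 m

Phase 2 (coasting upward): v₀ = 27.0 m/s, a = -10 m/s².
v = v₀ + at → t = (0 − 27.0) / -10 = 2.70 s
v² = v₀² + 2aΔx → Δx = (0² − 27.0²)/(2·-10) = 36.5 m
Maximum height = 20.2 + 36.5 = 56.7 m

56.7 m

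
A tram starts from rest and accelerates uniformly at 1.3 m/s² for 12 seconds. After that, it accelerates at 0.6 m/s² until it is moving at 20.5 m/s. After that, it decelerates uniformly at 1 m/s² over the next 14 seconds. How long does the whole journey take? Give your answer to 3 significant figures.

Phase 1 (accelerating): v₀ = 0 m/s, a = 1.3 m/s².
v = v₀ + at = 0 + (1.3)(12) = 15.6 m/s
Δx = v₀t + ½at² = 0·12 + 0.5·1.3·12² = 93.6 m

Phase 2 (accelerating): v₀ = 15.6 m/s, a = 0.6 m/s².
v = v₀ + at → t = (20.5 − 15.6) / 0.6 = 8.17 s
v² = v₀² + 2aΔx → Δx = (20.5² − 15.6²)/(2·0.6) = 147 m

Phase 3 (decelerating): v₀ = 20.5 m/s, a = -1 m/s².
v = v₀ + at = 20.5 + (-1)(14) = 6.50 m/s
Δx = v₀t + ½at² = 20.5·14 + 0.5·-1·14² = 189 m
Total time = 12.0 + 8.17 + 14.0 = 34.2 s

34.2 s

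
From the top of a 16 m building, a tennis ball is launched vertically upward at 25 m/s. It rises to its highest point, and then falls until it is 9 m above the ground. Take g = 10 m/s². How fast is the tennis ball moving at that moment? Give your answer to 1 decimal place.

Phase 1 (rising): v₀ = 25.0 m/s, a = -10 m/s².
v = v₀ + at → t = (0 − 25.0) / -10 = 2.50 s
v² = v₀² + 2aΔx → Δx = (0² − 25.0²)/(2·-10) = 31.2 m

Phase 2 (falling): v₀ = 0 m/s, a = -10 m/s².
Falls 38.2 m from rest: t = √(2·38.2/10) = 2.77 s; v = g·t = 27.7 m/s.
Final speed = 27.7 m/s

27.7 m/s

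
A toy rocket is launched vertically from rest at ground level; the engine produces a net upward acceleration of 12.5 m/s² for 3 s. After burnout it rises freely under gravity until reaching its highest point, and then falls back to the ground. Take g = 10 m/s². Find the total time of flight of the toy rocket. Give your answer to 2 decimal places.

Phase 1 (powered ascent): v₀ = 0 m/s, a = 12.5 m/s².
v = v₀ + at = 0 + (12.5)(3) = 37.5 m/s
Δx = v₀t + ½at² = 0·3 + 0.5·12.5·3² = 56.2 m

Phase 2 (coasting upward): v₀ = 37.5 m/s, a = -10 m/s².
v = v₀ + at → t = (0 − 37.5) / -10 = 3.75 s
v² = v₀² + 2aΔx → Δx = (0² − 37.5²)/(2·-10) = 70.3 m

Phase 3 (free fall): v₀ = 0 m/s, a = -10 m/s².
Falls 127 m from rest: t = √(2·127/10) = 5.03 s; v = g·t = 50.3 m/s.
Total time = 3.00 + 3.75 + 5.03 = 11.8 s

11.78 s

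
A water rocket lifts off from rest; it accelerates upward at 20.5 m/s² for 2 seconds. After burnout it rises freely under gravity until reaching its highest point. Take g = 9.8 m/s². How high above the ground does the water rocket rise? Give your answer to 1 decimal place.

126.8 m

Phase 1 (powered ascent): v₀ = 0 m/s, a = 20.5 m/s².
v = v₀ + at = 0 + (20.5)(2) = 41.0 m/s
Δx = v₀t + ½at² = 0·2 + 0.5·20.5·2² = 41.0 m

Phase 2 (coasting upward): v₀ = 41.0 m/s, a = -9.8 m/s².
v = v₀ + at → t = (0 − 41.0) / -9.8 = 4.18 s
v² = v₀² + 2aΔx → Δx = (0² − 41.0²)/(2·-9.8) = 85.8 m
Maximum height = 41.0 + 85.8 = 127 m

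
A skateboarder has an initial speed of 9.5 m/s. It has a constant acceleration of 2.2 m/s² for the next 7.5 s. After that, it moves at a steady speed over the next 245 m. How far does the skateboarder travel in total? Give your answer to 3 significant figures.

378 m

Phase 1 (accelerating): v₀ = 9.50 m/s, a = 2.2 m/s².
v = v₀ + at = 9.50 + (2.2)(7.5) = 26.0 m/s
Δx = v₀t + ½at² = 9.50·7.5 + 0.5·2.2·7.5² = 133 m

Phase 2 (constant speed): v₀ = 26.0 m/s, a = 0 m/s².
Constant speed: t = d/v = 245/26.0 = 9.42 s
Total distance = 133 + 245 = 378 m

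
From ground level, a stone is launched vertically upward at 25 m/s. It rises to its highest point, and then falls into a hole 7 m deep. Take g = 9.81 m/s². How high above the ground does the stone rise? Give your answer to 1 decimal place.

31.9 m

Phase 1 (rising): v₀ = 25.0 m/s, a = -9.81 m/s².
v = v₀ + at → t = (0 − 25.0) / -9.81 = 2.55 s
v² = v₀² + 2aΔx → Δx = (0² − 25.0²)/(2·-9.81) = 31.9 m
Maximum height = 31.9 m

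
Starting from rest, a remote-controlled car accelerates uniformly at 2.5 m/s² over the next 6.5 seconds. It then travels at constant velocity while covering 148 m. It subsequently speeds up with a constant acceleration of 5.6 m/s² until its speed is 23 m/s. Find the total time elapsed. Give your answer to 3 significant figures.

Phase 1 (accelerating): v₀ = 0 m/s, a = 2.5 m/s².
v = v₀ + at = 0 + (2.5)(6.5) = 16.2 m/s
Δx = v₀t + ½at² = 0·6.5 + 0.5·2.5·6.5² = 52.8 m

Phase 2 (constant speed): v₀ = 16.2 m/s, a = 0 m/s².
Constant speed: t = d/v = 148/16.2 = 9.11 s

Phase 3 (accelerating): v₀ = 16.2 m/s, a = 5.6 m/s².
v = v₀ + at → t = (23 − 16.2) / 5.6 = 1.21 s
v² = v₀² + 2aΔx → Δx = (23² − 16.2²)/(2·5.6) = 23.7 m
Total time = 6.50 + 9.11 + 1.21 = 16.8 s

16.8 s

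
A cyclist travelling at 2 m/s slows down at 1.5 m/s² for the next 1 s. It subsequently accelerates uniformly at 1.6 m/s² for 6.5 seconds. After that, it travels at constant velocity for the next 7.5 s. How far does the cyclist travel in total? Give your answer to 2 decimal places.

120.05 m

Phase 1 (decelerating): v₀ = 2.00 m/s, a = -1.5 m/s².
v = v₀ + at = 2.00 + (-1.5)(1) = 0.500 m/s
Δx = v₀t + ½at² = 2.00·1 + 0.5·-1.5·1² = 1.25 m

Phase 2 (accelerating): v₀ = 0.500 m/s, a = 1.6 m/s².
v = v₀ + at = 0.500 + (1.6)(6.5) = 10.9 m/s
Δx = v₀t + ½at² = 0.500·6.5 + 0.5·1.6·6.5² = 37.1 m

Phase 3 (constant speed): v₀ = 10.9 m/s, a = 0 m/s².
v = v₀ + at = 10.9 + (0)(7.5) = 10.9 m/s
Δx = v₀t + ½at² = 10.9·7.5 + 0.5·0·7.5² = 81.8 m
Total distance = 1.25 + 37.1 + 81.8 = 120 m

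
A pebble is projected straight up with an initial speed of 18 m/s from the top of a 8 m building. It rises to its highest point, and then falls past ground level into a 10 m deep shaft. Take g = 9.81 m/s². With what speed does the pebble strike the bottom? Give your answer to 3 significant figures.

Phase 1 (rising): v₀ = 18.0 m/s, a = -9.81 m/s².
v = v₀ + at → t = (0 − 18.0) / -9.81 = 1.83 s
v² = v₀² + 2aΔx → Δx = (0² − 18.0²)/(2·-9.81) = 16.5 m

Phase 2 (falling): v₀ = 0 m/s, a = -9.81 m/s².
Falls 34.5 m from rest: t = √(2·34.5/9.81) = 2.65 s; v = g·t = 26.0 m/s.
Final speed = 26.0 m/s

26.0 m/s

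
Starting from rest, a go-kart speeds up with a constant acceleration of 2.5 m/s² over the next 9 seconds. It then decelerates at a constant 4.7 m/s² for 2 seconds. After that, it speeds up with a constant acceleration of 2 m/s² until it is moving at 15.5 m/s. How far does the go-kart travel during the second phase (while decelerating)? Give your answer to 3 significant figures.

35.6 m

Phase 1 (accelerating): v₀ = 0 m/s, a = 2.5 m/s².
v = v₀ + at = 0 + (2.5)(9) = 22.5 m/s
Δx = v₀t + ½at² = 0·9 + 0.5·2.5·9² = 101 m

Phase 2 (decelerating): v₀ = 22.5 m/s, a = -4.7 m/s².
v = v₀ + at = 22.5 + (-4.7)(2) = 13.1 m/s
Δx = v₀t + ½at² = 22.5·2 + 0.5·-4.7·2² = 35.6 m
Distance in phase 2 = 35.6 m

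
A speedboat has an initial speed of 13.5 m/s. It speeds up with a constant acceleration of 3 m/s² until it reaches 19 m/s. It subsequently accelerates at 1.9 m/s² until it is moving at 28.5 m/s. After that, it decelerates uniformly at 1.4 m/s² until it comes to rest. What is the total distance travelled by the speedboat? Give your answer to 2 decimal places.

438.63 m

Phase 1 (accelerating): v₀ = 13.5 m/s, a = 3 m/s².
v = v₀ + at → t = (19 − 13.5) / 3 = 1.83 s
v² = v₀² + 2aΔx → Δx = (19² − 13.5²)/(2·3) = 29.8 m

Phase 2 (accelerating): v₀ = 19.0 m/s, a = 1.9 m/s².
v = v₀ + at → t = (28.5 − 19.0) / 1.9 = 5.00 s
v² = v₀² + 2aΔx → Δx = (28.5² − 19.0²)/(2·1.9) = 119 m

Phase 3 (decelerating): v₀ = 28.5 m/s, a = -1.4 m/s².
v = v₀ + at → t = (0 − 28.5) / -1.4 = 20.4 s
v² = v₀² + 2aΔx → Δx = (0² − 28.5²)/(2·-1.4) = 290 m
Total distance = 29.8 + 119 + 290 = 439 m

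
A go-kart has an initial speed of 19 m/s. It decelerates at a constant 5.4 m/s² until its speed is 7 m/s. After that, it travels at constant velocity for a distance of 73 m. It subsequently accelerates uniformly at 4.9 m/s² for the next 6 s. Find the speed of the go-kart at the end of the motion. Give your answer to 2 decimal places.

Phase 1 (decelerating): v₀ = 19.0 m/s, a = -5.4 m/s².
v = v₀ + at → t = (7 − 19.0) / -5.4 = 2.22 s
v² = v₀² + 2aΔx → Δx = (7² − 19.0²)/(2·-5.4) = 28.9 m

Phase 2 (constant speed): v₀ = 7.00 m/s, a = 0 m/s².
Constant speed: t = d/v = 73/7.00 = 10.4 s

Phase 3 (accelerating): v₀ = 7.00 m/s, a = 4.9 m/s².
v = v₀ + at = 7.00 + (4.9)(6) = 36.4 m/s
Δx = v₀t + ½at² = 7.00·6 + 0.5·4.9·6² = 130 m
Final speed = 36.4 m/s

36.40 m/s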